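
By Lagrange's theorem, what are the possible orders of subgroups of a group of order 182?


Lagrange's theorem: |H| divides |G|
|G| = 182
Divisors of 182: 1, 2, 7, 13, 14, 26, 91, 182

Possible subgroup orders: {1, 2, 7, 13, 14, 26, 91, 182}


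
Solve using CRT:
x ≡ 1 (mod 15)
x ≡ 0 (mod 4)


m₁ = 15, m₂ = 4, gcd = 1, so CRT applies. M = m₁·m₂ = 60
Let M₁ = M/m₁ = 4, M₂ = M/m₂ = 15
Find y₁ ≡ M₁⁻¹ (mod m₁): 4⁻¹ ≡ 4 (mod 15)
Find y₂ ≡ M₂⁻¹ (mod m₂): 15⁻¹ ≡ 3 (mod 4)
x = a₁·M₁·y₁ + a₂·M₂·y₂ = 1·4·4 + 0·15·3 = 16
Reduce mod 60: x ≡ 16
Check: 16 mod 15 = 1 ✓, 16 mod 4 = 0 ✓

x ≡ 16 (mod 60)


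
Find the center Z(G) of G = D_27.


Z(G) = {g ∈ G | gx = xg for all x ∈ G}
For odd n, Z(D_n) = {e}: no nontrivial rotation commutes with all reflections

Z(D_27) = {e}


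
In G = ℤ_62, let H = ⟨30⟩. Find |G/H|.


|⟨30⟩| = n / gcd(30, 62) = 62 / 2 = 31
H is normal (ℤ_62 is abelian).
|G/H| = |G| / |H| = 62 / 31 = 2

|G/H| = 2


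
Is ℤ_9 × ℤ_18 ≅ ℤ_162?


Comparing ℤ_9 × ℤ_18 and ℤ_162:
gcd(9,18) = 9 ≠ 1. Max element order in ℤ_9×ℤ_18 is lcm(9,18) = 18 < 162, so it has no element of order 162

No, ℤ_9 × ℤ_18 ≇ ℤ_162


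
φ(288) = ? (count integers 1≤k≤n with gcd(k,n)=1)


Factor n: 288 = 2^5 × 3^2
φ(n) = n · ∏(1 - 1/p) over distinct primes p | n
φ(288) = 288 · (1 - 1/2) · (1 - 1/3) = 96

φ(288) = 96


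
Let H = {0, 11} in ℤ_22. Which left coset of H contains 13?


13 + H = {13 + h (mod 22) : h ∈ H}
13+0=13, 13+11=2
13 + H = {2, 13} = 2 + H

13 + H = {2, 13}


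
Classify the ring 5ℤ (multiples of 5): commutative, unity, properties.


5ℤ is a commutative ring under +,× but has no multiplicative identity (1 ∉ 5ℤ); it has no zero divisors, but without unity it is not an integral domain
Commutative: Yes
Integral domain: No
Has unity: No

5ℤ (multiples of 5): Commutative=Yes, Unity=No


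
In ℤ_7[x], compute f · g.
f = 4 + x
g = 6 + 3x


Expand and collect like terms; reduce coefficients mod 7:
x^0: 4·6 = 24 ≡ 3 (mod 7)
x^1: 4·3 + 1·6 = 18 ≡ 4 (mod 7)
x^2: 1·3 = 3 ≡ 3 (mod 7)
Result: 3 + 4x + 3x^2

f · g = 3 + 4x + 3x^2


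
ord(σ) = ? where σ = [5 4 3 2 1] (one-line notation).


Cycle decomposition: (1 5) (2 4)
Cycle lengths: 2, 2
Order = lcm(2, 2) = 2

ord(σ) = 2


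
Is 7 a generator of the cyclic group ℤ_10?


g generates ℤ_n iff gcd(g, n) = 1
gcd(7, 10) = 1
Since gcd = 1, 7 is a generator.

Yes, 7 generates ℤ_10


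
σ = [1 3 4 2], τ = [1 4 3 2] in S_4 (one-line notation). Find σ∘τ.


σ∘τ: apply τ first, then σ
1 →τ 1 →σ 1
2 →τ 4 →σ 2
3 →τ 3 →σ 4
4 →τ 2 →σ 3

σ∘τ = [1 2 4 3]


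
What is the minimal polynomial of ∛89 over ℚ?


∛89 satisfies x³ - 89 = 0, irreducible over ℚ (no rational root; 89 is not a perfect cube)

Minimal polynomial: x³ - 89


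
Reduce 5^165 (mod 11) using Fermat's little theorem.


Fermat's little theorem: if p is prime and gcd(a,p)=1, then a^(p-1) ≡ 1 (mod p)
p = 11 is prime, gcd(5,11) = 1
Reduce exponent: 165 mod 10 = 5
So 5^165 ≡ 5^5 (mod 11)
5^5 mod 11 = 1

5^165 ≡ 1 (mod 11)


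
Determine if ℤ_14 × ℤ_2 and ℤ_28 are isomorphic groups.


Comparing ℤ_14 × ℤ_2 and ℤ_28:
gcd(14,2) = 2 ≠ 1. Max element order in ℤ_14×ℤ_2 is lcm(14,2) = 14 < 28, so it has no element of order 28

No, ℤ_14 × ℤ_2 ≇ ℤ_28


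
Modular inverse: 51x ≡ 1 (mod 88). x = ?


Use the extended Euclidean algorithm to write 1 = 51·s + 88·t; then s mod 88 is the inverse.
Euclidean algorithm:
  51 = 0·88 + 51
  88 = 1·51 + 37
  51 = 1·37 + 14
  37 = 2·14 + 9
  14 = 1·9 + 5
  9 = 1·5 + 4
  5 = 1·4 + 1
  4 = 4·1 + 0
gcd(51,88) = 1
Back-substitution gives: 51·(19) + 88·(-11) = 1
So 51⁻¹ ≡ 19 ≡ 19 (mod 88)
Check: 51 × 19 = 969 ≡ 1 (mod 88) ✓

51⁻¹ ≡ 19 (mod 88)


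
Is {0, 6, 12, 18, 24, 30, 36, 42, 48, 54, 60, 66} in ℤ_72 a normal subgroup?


H = {0, 6, 12, 18, 24, 30, 36, 42, 48, 54, 60, 66} in ℤ_72
ℤ_72 is abelian; every subgroup of an abelian group is normal

Yes, normal subgroup


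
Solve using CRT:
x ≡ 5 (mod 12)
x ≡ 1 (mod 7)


m₁ = 12, m₂ = 7, gcd = 1, so CRT applies. M = m₁·m₂ = 84
Let M₁ = M/m₁ = 7, M₂ = M/m₂ = 12
Find y₁ ≡ M₁⁻¹ (mod m₁): 7⁻¹ ≡ 7 (mod 12)
Find y₂ ≡ M₂⁻¹ (mod m₂): 12⁻¹ ≡ 3 (mod 7)
x = a₁·M₁·y₁ + a₂·M₂·y₂ = 5·7·7 + 1·12·3 = 281
Reduce mod 84: x ≡ 29
Check: 29 mod 12 = 5 ✓, 29 mod 7 = 1 ✓

x ≡ 29 (mod 84)


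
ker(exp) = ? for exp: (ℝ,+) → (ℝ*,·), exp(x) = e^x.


Kernel = preimage of identity
ker(exp) = {x ∈ ℝ | e^x = 1} = {0}

ker(exp) = {0}


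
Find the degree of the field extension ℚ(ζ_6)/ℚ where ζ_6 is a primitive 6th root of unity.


[ℚ(ζ_n):ℚ] = deg Φ_n(x) = φ(n). Here φ(6) = 2

[ℚ(ζ_6)/ℚ where ζ_6 is a primitive 6th root of unity] = 2


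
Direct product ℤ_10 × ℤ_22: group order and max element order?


|ℤ_10 × ℤ_22| = 10 × 22 = 220
Max element order = lcm(10,22) = 110
Cyclic? No (gcd=2)

|ℤ_10×ℤ_22| = 220, max element order = 110


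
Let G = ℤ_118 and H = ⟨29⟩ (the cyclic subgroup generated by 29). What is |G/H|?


|⟨29⟩| = n / gcd(29, 118) = 118 / 1 = 118
H is normal (ℤ_118 is abelian).
|G/H| = |G| / |H| = 118 / 118 = 1

|G/H| = 1


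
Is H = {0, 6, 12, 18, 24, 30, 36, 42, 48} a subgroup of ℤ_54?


Subgroup test for H = {0, 6, 12, 18, 24, 30, 36, 42, 48} in (ℤ_54, +):
(1) 0 ∈ H? Yes
(2) Closure: for all a,b ∈ H, (a+b) mod 54 ∈ H? Yes
(3) Inverses: for all a ∈ H, -a mod 54 ∈ H? Yes

Yes, H is a subgroup of ℤ_54


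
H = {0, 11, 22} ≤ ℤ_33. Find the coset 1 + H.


1 + H = {1 + h (mod 33) : h ∈ H}
1+0=1, 1+11=12, 1+22=23

1 + H = {1, 12, 23}


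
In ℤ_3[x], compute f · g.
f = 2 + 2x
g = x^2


Expand and collect like terms; reduce coefficients mod 3:
x^0: 2·0 = 0 ≡ 0 (mod 3)
x^1: 2·0 + 2·0 = 0 ≡ 0 (mod 3)
x^2: 2·1 + 2·0 = 2 ≡ 2 (mod 3)
x^3: 2·1 = 2 ≡ 2 (mod 3)
Result: 2x^2 + 2x^3

f · g = 2x^2 + 2x^3


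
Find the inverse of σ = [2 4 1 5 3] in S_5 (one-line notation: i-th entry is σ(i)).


To find σ⁻¹, swap domain and range:
σ(1) = 2 → σ⁻¹(2) = 1
σ(2) = 4 → σ⁻¹(4) = 2
σ(3) = 1 → σ⁻¹(1) = 3
σ(4) = 5 → σ⁻¹(5) = 4
σ(5) = 3 → σ⁻¹(3) = 5

σ⁻¹ = [3 1 5 2 4]


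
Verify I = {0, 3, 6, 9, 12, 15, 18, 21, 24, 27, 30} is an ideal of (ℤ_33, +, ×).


Check ideal conditions for I = {0, 3, 6, 9, 12, 15, 18, 21, 24, 27, 30} in ℤ_33:
(1) I is an additive subgroup? Yes
(2) For r ∈ ℤ_33 and a ∈ I: r·a ∈ I? Yes

Yes, I is an ideal of ℤ_33


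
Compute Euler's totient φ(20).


φ(n) = count of k ∈ {1,...,n} with gcd(k,n)=1
Coprimes to 20: {1, 3, 7, 9, 11, 13, 17, 19}
Count: 8

φ(20) = 8


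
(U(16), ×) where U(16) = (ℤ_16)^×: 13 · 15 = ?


Operation: multiplication mod 16
13 · 15 = (a × b) mod 16 with a = 13, b = 15

13 · 15 = 3


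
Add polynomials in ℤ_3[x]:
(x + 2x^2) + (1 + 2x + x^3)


Add coefficients mod 3:
x^0: 0 + 1 = 1 (mod 3)
x^1: 1 + 2 = 0 (mod 3)
x^2: 2 + 0 = 2 (mod 3)
x^3: 0 + 1 = 1 (mod 3)
Result: 1 + 2x^2 + x^3

f + g = 1 + 2x^2 + x^3


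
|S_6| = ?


|S_n| = n! (number of permutations of n symbols)
|S_6| = 6! = 720

|S_6| = 720


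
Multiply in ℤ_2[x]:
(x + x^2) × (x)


Expand and collect like terms; reduce coefficients mod 2:
x^0: 0·0 = 0 ≡ 0 (mod 2)
x^1: 0·1 + 1·0 = 0 ≡ 0 (mod 2)
x^2: 1·1 + 1·0 = 1 ≡ 1 (mod 2)
x^3: 1·1 = 1 ≡ 1 (mod 2)
Result: x^2 + x^3

f · g = x^2 + x^3


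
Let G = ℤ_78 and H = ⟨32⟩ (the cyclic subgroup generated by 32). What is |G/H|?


|⟨32⟩| = n / gcd(32, 78) = 78 / 2 = 39
H is normal (ℤ_78 is abelian).
|G/H| = |G| / |H| = 78 / 39 = 2

|G/H| = 2


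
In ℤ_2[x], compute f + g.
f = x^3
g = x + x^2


Add coefficients mod 2:
x^0: 0 + 0 = 0 (mod 2)
x^1: 0 + 1 = 1 (mod 2)
x^2: 0 + 1 = 1 (mod 2)
x^3: 1 + 0 = 1 (mod 2)
Result: x + x^2 + x^3

f + g = x + x^2 + x^3


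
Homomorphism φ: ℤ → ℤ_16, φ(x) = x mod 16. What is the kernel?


Kernel = preimage of identity
ker(φ) = {x ∈ ℤ : x ≡ 0 (mod 16)} = 16ℤ = {0, ±16, ±32, ...}

ker(φ) = 16ℤ


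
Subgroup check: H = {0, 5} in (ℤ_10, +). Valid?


Subgroup test for H = {0, 5} in (ℤ_10, +):
(1) 0 ∈ H? Yes
(2) Closure: for all a,b ∈ H, (a+b) mod 10 ∈ H? Yes
(3) Inverses: for all a ∈ H, -a mod 10 ∈ H? Yes

Yes, H is a subgroup of ℤ_10


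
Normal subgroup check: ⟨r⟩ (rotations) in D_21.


H = ⟨r⟩ (rotations) in D_21
The rotation subgroup ⟨r⟩ has index 2 in D_21, so it is normal

Yes, normal subgroup


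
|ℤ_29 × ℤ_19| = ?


|A × B| = |A| · |B|
|ℤ_29 × ℤ_19| = 29 × 19 = 551

|ℤ_29 × ℤ_19| = 551


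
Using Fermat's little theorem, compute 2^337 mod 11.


Fermat's little theorem: if p is prime and gcd(a,p)=1, then a^(p-1) ≡ 1 (mod p)
p = 11 is prime, gcd(2,11) = 1
Reduce exponent: 337 mod 10 = 7
So 2^337 ≡ 2^7 (mod 11)
2^7 mod 11 = 7

2^337 ≡ 7 (mod 11)


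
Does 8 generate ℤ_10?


g generates ℤ_n iff gcd(g, n) = 1
gcd(8, 10) = 2
Since gcd = 2 ≠ 1, ⟨8⟩ has order 5 < 10, so 8 is not a generator.

No, 8 does not generate ℤ_10


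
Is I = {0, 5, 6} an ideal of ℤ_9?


Check ideal conditions for I = {0, 5, 6} in ℤ_9:
(1) I is an additive subgroup? No
(2) For r ∈ ℤ_9 and a ∈ I: r·a ∈ I? No  [counterexample: r=2, a=5, r·a mod 9 = 1 ∉ I]

No, I is not an ideal of ℤ_9


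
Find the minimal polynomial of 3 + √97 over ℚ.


Let α = 3 + √97. Then α - 3 = √97, so (α - 3)² = 97, giving α² - 6α - 88 = 0. Degree 2 and α ∉ ℚ, so this is the minimal polynomial.

Minimal polynomial: x² - 6x - 88


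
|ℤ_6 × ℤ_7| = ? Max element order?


|ℤ_6 × ℤ_7| = 6 × 7 = 42
Max element order = lcm(6,7) = 42
Cyclic? Yes (gcd=1)

|ℤ_6×ℤ_7| = 42, max element order = 42


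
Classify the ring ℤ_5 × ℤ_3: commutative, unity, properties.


Direct product ring; commutative with unity (1,1); but (1,0)·(0,1) = (0,0) gives zero divisors, so not an integral domain
Commutative: Yes
Integral domain: No
Has unity: Yes

ℤ_5 × ℤ_3: Commutative=Yes, Unity=Yes


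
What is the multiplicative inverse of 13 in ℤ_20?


Use the extended Euclidean algorithm to write 1 = 13·s + 20·t; then s mod 20 is the inverse.
Euclidean algorithm:
  13 = 0·20 + 13
  20 = 1·13 + 7
  13 = 1·7 + 6
  7 = 1·6 + 1
  6 = 6·1 + 0
gcd(13,20) = 1
Back-substitution gives: 13·(-3) + 20·(2) = 1
So 13⁻¹ ≡ -3 ≡ 17 (mod 20)
Check: 13 × 17 = 221 ≡ 1 (mod 20) ✓

13⁻¹ ≡ 17 (mod 20)


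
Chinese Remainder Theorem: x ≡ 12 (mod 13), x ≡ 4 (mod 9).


m₁ = 13, m₂ = 9, gcd = 1, so CRT applies. M = m₁·m₂ = 117
Let M₁ = M/m₁ = 9, M₂ = M/m₂ = 13
Find y₁ ≡ M₁⁻¹ (mod m₁): 9⁻¹ ≡ 3 (mod 13)
Find y₂ ≡ M₂⁻¹ (mod m₂): 13⁻¹ ≡ 7 (mod 9)
x = a₁·M₁·y₁ + a₂·M₂·y₂ = 12·9·3 + 4·13·7 = 688
Reduce mod 117: x ≡ 103
Check: 103 mod 13 = 12 ✓, 103 mod 9 = 4 ✓

x ≡ 103 (mod 117)


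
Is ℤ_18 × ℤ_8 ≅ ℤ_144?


Comparing ℤ_18 × ℤ_8 and ℤ_144:
gcd(18,8) = 2 ≠ 1. Max element order in ℤ_18×ℤ_8 is lcm(18,8) = 72 < 144, so it has no element of order 144

No, ℤ_18 × ℤ_8 ≇ ℤ_144


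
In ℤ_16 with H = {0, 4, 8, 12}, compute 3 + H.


3 + H = {3 + h (mod 16) : h ∈ H}
3+0=3, 3+4=7, 3+8=11, 3+12=15

3 + H = {3, 7, 11, 15}


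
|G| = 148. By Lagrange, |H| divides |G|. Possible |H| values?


Lagrange's theorem: |H| divides |G|
|G| = 148
Divisors of 148: 1, 2, 4, 37, 74, 148

Possible subgroup orders: {1, 2, 4, 37, 74, 148}


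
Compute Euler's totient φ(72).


Factor n: 72 = 2^3 × 3^2
φ(n) = n · ∏(1 - 1/p) over distinct primes p | n
φ(72) = 72 · (1 - 1/2) · (1 - 1/3) = 24

φ(72) = 24


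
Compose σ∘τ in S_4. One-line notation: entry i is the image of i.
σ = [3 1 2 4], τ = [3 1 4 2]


σ∘τ: apply τ first, then σ
1 →τ 3 →σ 2
2 →τ 1 →σ 3
3 →τ 4 →σ 4
4 →τ 2 →σ 1

σ∘τ = [2 3 4 1]


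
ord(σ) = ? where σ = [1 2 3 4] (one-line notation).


Cycle decomposition: identity (all elements fixed)
Order = 1 (identity has order 1)

ord(σ) = 1


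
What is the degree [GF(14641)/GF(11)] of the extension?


GF(14641) = GF(11^4), so the extension degree is 4

[GF(14641)/GF(11)] = 4


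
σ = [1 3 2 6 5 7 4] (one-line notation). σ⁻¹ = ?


To find σ⁻¹, swap domain and range:
σ(1) = 1 → σ⁻¹(1) = 1
σ(2) = 3 → σ⁻¹(3) = 2
σ(3) = 2 → σ⁻¹(2) = 3
σ(4) = 6 → σ⁻¹(6) = 4
σ(5) = 5 → σ⁻¹(5) = 5
σ(6) = 7 → σ⁻¹(7) = 6
σ(7) = 4 → σ⁻¹(4) = 7

σ⁻¹ = [1 3 2 7 5 4 6]


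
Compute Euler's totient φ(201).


Factor n: 201 = 3 × 67
φ(n) = n · ∏(1 - 1/p) over distinct primes p | n
φ(201) = 201 · (1 - 1/3) · (1 - 1/67) = 132

φ(201) = 132


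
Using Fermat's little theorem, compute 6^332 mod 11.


Fermat's little theorem: if p is prime and gcd(a,p)=1, then a^(p-1) ≡ 1 (mod p)
p = 11 is prime, gcd(6,11) = 1
Reduce exponent: 332 mod 10 = 2
So 6^332 ≡ 6^2 (mod 11)
6^2 mod 11 = 3

6^332 ≡ 3 (mod 11)


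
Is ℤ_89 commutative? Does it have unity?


ℤ_89 is a commutative ring with unity 1; 89 is prime, so ℤ_89 is a field (hence an integral domain)
Commutative: Yes
Integral domain: Yes
Has unity: Yes

ℤ_89: Commutative=Yes, Unity=Yes


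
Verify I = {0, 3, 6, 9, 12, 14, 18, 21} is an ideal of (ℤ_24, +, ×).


Check ideal conditions for I = {0, 3, 6, 9, 12, 14, 18, 21} in ℤ_24:
(1) I is an additive subgroup? No
(2) For r ∈ ℤ_24 and a ∈ I: r·a ∈ I? No  [counterexample: r=2, a=14, r·a mod 24 = 4 ∉ I]

No, I is not an ideal of ℤ_24


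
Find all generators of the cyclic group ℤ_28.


g generates ℤ_n iff gcd(g,n) = 1
Prime factors of 28: 2, 7
Generators are g ∈ {1,...,27} not divisible by any of these primes.
Generators: {1, 3, 5, 9, 11, 13, 15, 17, 19, 23, 25, 27}
Number of generators = φ(28) = 12

Generators of ℤ_28 = {1, 3, 5, 9, 11, 13, 15, 17, 19, 23, 25, 27}


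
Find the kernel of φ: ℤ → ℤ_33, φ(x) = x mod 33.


Kernel = preimage of identity
ker(φ) = {x ∈ ℤ : x ≡ 0 (mod 33)} = 33ℤ = {0, ±33, ±66, ...}

ker(φ) = 33ℤ


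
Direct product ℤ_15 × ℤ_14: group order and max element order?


|ℤ_15 × ℤ_14| = 15 × 14 = 210
Max element order = lcm(15,14) = 210
Cyclic? Yes (gcd=1)

|ℤ_15×ℤ_14| = 210, max element order = 210


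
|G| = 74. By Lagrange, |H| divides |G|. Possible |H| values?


Lagrange's theorem: |H| divides |G|
|G| = 74
Divisors of 74: 1, 2, 37, 74

Possible subgroup orders: {1, 2, 37, 74}


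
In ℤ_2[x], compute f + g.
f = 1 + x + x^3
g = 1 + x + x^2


Add coefficients mod 2:
x^0: 1 + 1 = 0 (mod 2)
x^1: 1 + 1 = 0 (mod 2)
x^2: 0 + 1 = 1 (mod 2)
x^3: 1 + 0 = 1 (mod 2)
Result: x^2 + x^3

f + g = x^2 + x^3


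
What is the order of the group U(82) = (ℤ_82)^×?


U(n) is the group of units mod n; |U(n)| = φ(n)
|U(82)| = φ(82) = 40

|U(82) = (ℤ_82)^×| = 40


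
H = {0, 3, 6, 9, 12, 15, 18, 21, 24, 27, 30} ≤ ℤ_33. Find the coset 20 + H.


20 + H = {20 + h (mod 33) : h ∈ H}
20+0=20, 20+3=23, 20+6=26, 20+9=29, 20+12=32, 20+15=2, 20+18=5, 20+21=8, 20+24=11, 20+27=14, 20+30=17
20 + H = {2, 5, 8, 11, 14, 17, 20, 23, 26, 29, 32} = 2 + H

20 + H = {2, 5, 8, 11, 14, 17, 20, 23, 26, 29, 32}


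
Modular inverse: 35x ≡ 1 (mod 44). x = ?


Use the extended Euclidean algorithm to write 1 = 35·s + 44·t; then s mod 44 is the inverse.
Euclidean algorithm:
  35 = 0·44 + 35
  44 = 1·35 + 9
  35 = 3·9 + 8
  9 = 1·8 + 1
  8 = 8·1 + 0
gcd(35,44) = 1
Back-substitution gives: 35·(-5) + 44·(4) = 1
So 35⁻¹ ≡ -5 ≡ 39 (mod 44)
Check: 35 × 39 = 1365 ≡ 1 (mod 44) ✓

35⁻¹ ≡ 39 (mod 44)


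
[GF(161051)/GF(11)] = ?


GF(161051) = GF(11^5), so the extension degree is 5

[GF(161051)/GF(11)] = 5


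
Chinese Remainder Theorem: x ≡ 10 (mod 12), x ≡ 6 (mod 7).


m₁ = 12, m₂ = 7, gcd = 1, so CRT applies. M = m₁·m₂ = 84
Let M₁ = M/m₁ = 7, M₂ = M/m₂ = 12
Find y₁ ≡ M₁⁻¹ (mod m₁): 7⁻¹ ≡ 7 (mod 12)
Find y₂ ≡ M₂⁻¹ (mod m₂): 12⁻¹ ≡ 3 (mod 7)
x = a₁·M₁·y₁ + a₂·M₂·y₂ = 10·7·7 + 6·12·3 = 706
Reduce mod 84: x ≡ 34
Check: 34 mod 12 = 10 ✓, 34 mod 7 = 6 ✓

x ≡ 34 (mod 84)


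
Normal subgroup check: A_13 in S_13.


H = A_13 in S_13
A_13 has index 2 in S_13, and every subgroup of index 2 is normal

Yes, normal subgroup


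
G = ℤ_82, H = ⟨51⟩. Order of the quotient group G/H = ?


|⟨51⟩| = n / gcd(51, 82) = 82 / 1 = 82
H is normal (ℤ_82 is abelian).
|G/H| = |G| / |H| = 82 / 82 = 1

|G/H| = 1


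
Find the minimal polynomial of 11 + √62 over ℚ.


Let α = 11 + √62. Then α - 11 = √62, so (α - 11)² = 62, giving α² - 22α + 59 = 0. Degree 2 and α ∉ ℚ, so this is the minimal polynomial.

Minimal polynomial: x² - 22x + 59


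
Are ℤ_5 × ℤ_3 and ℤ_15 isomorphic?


Comparing ℤ_5 × ℤ_3 and ℤ_15:
gcd(5,3) = 1, so ℤ_5 × ℤ_3 ≅ ℤ_15 (CRT)

Yes, ℤ_5 × ℤ_3 ≅ ℤ_15


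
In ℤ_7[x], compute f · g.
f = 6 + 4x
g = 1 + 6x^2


Expand and collect like terms; reduce coefficients mod 7:
x^0: 6·1 = 6 ≡ 6 (mod 7)
x^1: 6·0 + 4·1 = 4 ≡ 4 (mod 7)
x^2: 6·6 + 4·0 = 36 ≡ 1 (mod 7)
x^3: 4·6 = 24 ≡ 3 (mod 7)
Result: 6 + 4x + x^2 + 3x^3

f · g = 6 + 4x + x^2 + 3x^3


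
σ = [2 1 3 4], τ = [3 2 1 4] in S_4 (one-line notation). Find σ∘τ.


σ∘τ: apply τ first, then σ
1 →τ 3 →σ 3
2 →τ 2 →σ 1
3 →τ 1 →σ 2
4 →τ 4 →σ 4

σ∘τ = [3 1 2 4]


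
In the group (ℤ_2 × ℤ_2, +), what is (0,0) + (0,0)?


Operation: componentwise addition mod (2, 2)
(0,0) + (0,0) = ((a₁+b₁) mod 2, (a₂+b₂) mod 2) with a = (0,0), b = (0,0)

(0,0) + (0,0) = (0,0)


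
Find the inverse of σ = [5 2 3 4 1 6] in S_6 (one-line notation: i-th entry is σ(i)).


To find σ⁻¹, swap domain and range:
σ(1) = 5 → σ⁻¹(5) = 1
σ(2) = 2 → σ⁻¹(2) = 2
σ(3) = 3 → σ⁻¹(3) = 3
σ(4) = 4 → σ⁻¹(4) = 4
σ(5) = 1 → σ⁻¹(1) = 5
σ(6) = 6 → σ⁻¹(6) = 6

σ⁻¹ = [5 2 3 4 1 6]


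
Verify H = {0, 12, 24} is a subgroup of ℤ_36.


Subgroup test for H = {0, 12, 24} in (ℤ_36, +):
(1) 0 ∈ H? Yes
(2) Closure: for all a,b ∈ H, (a+b) mod 36 ∈ H? Yes
(3) Inverses: for all a ∈ H, -a mod 36 ∈ H? Yes

Yes, H is a subgroup of ℤ_36


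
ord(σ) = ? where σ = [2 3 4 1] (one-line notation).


Cycle decomposition: (1 2 3 4)
Cycle lengths: 4
Order = lcm(4) = 4

ord(σ) = 4


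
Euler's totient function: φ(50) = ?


Factor n: 50 = 2 × 5^2
φ(n) = n · ∏(1 - 1/p) over distinct primes p | n
φ(50) = 50 · (1 - 1/2) · (1 - 1/5) = 20

φ(50) = 20


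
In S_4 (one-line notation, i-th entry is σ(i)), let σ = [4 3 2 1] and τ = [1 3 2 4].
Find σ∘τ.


σ∘τ: apply τ first, then σ
1 →τ 1 →σ 4
2 →τ 3 →σ 2
3 →τ 2 →σ 3
4 →τ 4 →σ 1

σ∘τ = [4 2 3 1]


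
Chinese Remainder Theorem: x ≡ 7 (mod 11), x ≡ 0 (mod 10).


m₁ = 11, m₂ = 10, gcd = 1, so CRT applies. M = m₁·m₂ = 110
Let M₁ = M/m₁ = 10, M₂ = M/m₂ = 11
Find y₁ ≡ M₁⁻¹ (mod m₁): 10⁻¹ ≡ 10 (mod 11)
Find y₂ ≡ M₂⁻¹ (mod m₂): 11⁻¹ ≡ 1 (mod 10)
x = a₁·M₁·y₁ + a₂·M₂·y₂ = 7·10·10 + 0·11·1 = 700
Reduce mod 110: x ≡ 40
Check: 40 mod 11 = 7 ✓, 40 mod 10 = 0 ✓

x ≡ 40 (mod 110)


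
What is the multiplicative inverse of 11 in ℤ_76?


Use the extended Euclidean algorithm to write 1 = 11·s + 76·t; then s mod 76 is the inverse.
Euclidean algorithm:
  11 = 0·76 + 11
  76 = 6·11 + 10
  11 = 1·10 + 1
  10 = 10·1 + 0
gcd(11,76) = 1
Back-substitution gives: 11·(7) + 76·(-1) = 1
So 11⁻¹ ≡ 7 ≡ 7 (mod 76)
Check: 11 × 7 = 77 ≡ 1 (mod 76) ✓

11⁻¹ ≡ 7 (mod 76)


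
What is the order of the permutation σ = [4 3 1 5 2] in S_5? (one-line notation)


Cycle decomposition: (1 4 5 2 3)
Cycle lengths: 5
Order = lcm(5) = 5

ord(σ) = 5


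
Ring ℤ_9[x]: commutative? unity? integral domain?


ℤ_9 has zero divisors (3·3 ≡ 0), and these lift to constant zero divisors in ℤ_9[x]; so not an integral domain
Commutative: Yes
Integral domain: No
Has unity: Yes

ℤ_9[x]: Commutative=Yes, Unity=Yes


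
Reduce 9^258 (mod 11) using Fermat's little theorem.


Fermat's little theorem: if p is prime and gcd(a,p)=1, then a^(p-1) ≡ 1 (mod p)
p = 11 is prime, gcd(9,11) = 1
Reduce exponent: 258 mod 10 = 8
So 9^258 ≡ 9^8 (mod 11)
9^8 mod 11 = 3

9^258 ≡ 3 (mod 11)


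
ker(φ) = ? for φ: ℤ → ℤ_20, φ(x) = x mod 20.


Kernel = preimage of identity
ker(φ) = {x ∈ ℤ : x ≡ 0 (mod 20)} = 20ℤ = {0, ±20, ±40, ...}

ker(φ) = 20ℤ


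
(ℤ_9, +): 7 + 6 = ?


Operation: addition mod 9
7 + 6 = (a + b) mod 9 with a = 7, b = 6

7 + 6 = 4


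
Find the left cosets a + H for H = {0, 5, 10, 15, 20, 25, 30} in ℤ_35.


H = {0, 5, 10, 15, 20, 25, 30}, |H| = 7
Number of cosets = |G|/|H| = 35/7 = 5
0 + H = {0, 5, 10, 15, 20, 25, 30}
1 + H = {1, 6, 11, 16, 21, 26, 31}
2 + H = {2, 7, 12, 17, 22, 27, 32}
3 + H = {3, 8, 13, 18, 23, 28, 33}
4 + H = {4, 9, 14, 19, 24, 29, 34}

Cosets: 0+H={0,5,10,15,20,25,30}; 1+H={1,6,11,16,21,26,31}; 2+H={2,7,12,17,22,27,32}; 3+H={3,8,13,18,23,28,33}; 4+H={4,9,14,19,24,29,34}


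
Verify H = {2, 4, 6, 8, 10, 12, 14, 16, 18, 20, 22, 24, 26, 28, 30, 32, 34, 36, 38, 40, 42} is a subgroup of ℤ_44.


Subgroup test for H = {2, 4, 6, 8, 10, 12, 14, 16, 18, 20, 22, 24, 26, 28, 30, 32, 34, 36, 38, 40, 42} in (ℤ_44, +):
(1) 0 ∈ H? No
(2) Closure: for all a,b ∈ H, (a+b) mod 44 ∈ H? No  [counterexample: 2 + 42 = 0 ∉ H]
(3) Inverses: for all a ∈ H, -a mod 44 ∈ H? Yes

No, H is not a subgroup of ℤ_44


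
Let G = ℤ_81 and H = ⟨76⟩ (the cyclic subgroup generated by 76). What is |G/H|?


|⟨76⟩| = n / gcd(76, 81) = 81 / 1 = 81
H is normal (ℤ_81 is abelian).
|G/H| = |G| / |H| = 81 / 81 = 1

|G/H| = 1


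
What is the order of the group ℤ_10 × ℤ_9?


|A × B| = |A| · |B|
|ℤ_10 × ℤ_9| = 10 × 9 = 90

|ℤ_10 × ℤ_9| = 90


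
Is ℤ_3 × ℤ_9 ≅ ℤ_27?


Comparing ℤ_3 × ℤ_9 and ℤ_27:
gcd(3,9) = 3 ≠ 1. Max element order in ℤ_3×ℤ_9 is lcm(3,9) = 9 < 27, so it has no element of order 27

No, ℤ_3 × ℤ_9 ≇ ℤ_27


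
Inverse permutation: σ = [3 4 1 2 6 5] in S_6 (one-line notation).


To find σ⁻¹, swap domain and range:
σ(1) = 3 → σ⁻¹(3) = 1
σ(2) = 4 → σ⁻¹(4) = 2
σ(3) = 1 → σ⁻¹(1) = 3
σ(4) = 2 → σ⁻¹(2) = 4
σ(5) = 6 → σ⁻¹(6) = 5
σ(6) = 5 → σ⁻¹(5) = 6

σ⁻¹ = [3 4 1 2 6 5]


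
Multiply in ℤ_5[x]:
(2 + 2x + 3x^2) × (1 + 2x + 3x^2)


Expand and collect like terms; reduce coefficients mod 5:
x^0: 2·1 = 2 ≡ 2 (mod 5)
x^1: 2·2 + 2·1 = 6 ≡ 1 (mod 5)
x^2: 2·3 + 2·2 + 3·1 = 13 ≡ 3 (mod 5)
x^3: 2·3 + 3·2 = 12 ≡ 2 (mod 5)
x^4: 3·3 = 9 ≡ 4 (mod 5)
Result: 2 + x + 3x^2 + 2x^3 + 4x^4

f · g = 2 + x + 3x^2 + 2x^3 + 4x^4


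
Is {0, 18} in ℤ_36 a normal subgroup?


H = {0, 18} in ℤ_36
ℤ_36 is abelian; every subgroup of an abelian group is normal

Yes, normal subgroup


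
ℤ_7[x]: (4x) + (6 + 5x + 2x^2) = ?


Add coefficients mod 7:
x^0: 0 + 6 = 6 (mod 7)
x^1: 4 + 5 = 2 (mod 7)
x^2: 0 + 2 = 2 (mod 7)
Result: 6 + 2x + 2x^2

f + g = 6 + 2x + 2x^2


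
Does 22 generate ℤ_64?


g generates ℤ_n iff gcd(g, n) = 1
gcd(22, 64) = 2
Since gcd = 2 ≠ 1, ⟨22⟩ has order 32 < 64, so 22 is not a generator.

No, 22 does not generate ℤ_64


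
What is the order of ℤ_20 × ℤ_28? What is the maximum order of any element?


|ℤ_20 × ℤ_28| = 20 × 28 = 560
Max element order = lcm(20,28) = 140
Cyclic? No (gcd=4)

|ℤ_20×ℤ_28| = 560, max element order = 140


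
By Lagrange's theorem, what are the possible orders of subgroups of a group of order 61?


Lagrange's theorem: |H| divides |G|
|G| = 61
Divisors of 61: 1, 61

Possible subgroup orders: {1, 61}


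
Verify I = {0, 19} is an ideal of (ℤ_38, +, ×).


Check ideal conditions for I = {0, 19} in ℤ_38:
(1) I is an additive subgroup? Yes
(2) For r ∈ ℤ_38 and a ∈ I: r·a ∈ I? Yes

Yes, I is an ideal of ℤ_38


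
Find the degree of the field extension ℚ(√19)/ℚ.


√19 has minimal polynomial x² - 19 (irreducible over ℚ since 19 is squarefree)

[ℚ(√19)/ℚ] = 2


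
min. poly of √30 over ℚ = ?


√30 satisfies x² - 30 = 0, irreducible over ℚ since 30 is squarefree

Minimal polynomial: x² - 30


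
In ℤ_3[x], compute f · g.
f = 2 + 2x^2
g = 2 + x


Expand and collect like terms; reduce coefficients mod 3:
x^0: 2·2 = 4 ≡ 1 (mod 3)
x^1: 2·1 + 0·2 = 2 ≡ 2 (mod 3)
x^2: 0·1 + 2·2 = 4 ≡ 1 (mod 3)
x^3: 2·1 = 2 ≡ 2 (mod 3)
Result: 1 + 2x + x^2 + 2x^3

f · g = 1 + 2x + x^2 + 2x^3


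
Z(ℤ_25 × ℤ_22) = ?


Z(G) = {g ∈ G | gx = xg for all x ∈ G}
Direct product of abelian groups is abelian, so Z(G) = G

Z(ℤ_25 × ℤ_22) = ℤ_25 × ℤ_22


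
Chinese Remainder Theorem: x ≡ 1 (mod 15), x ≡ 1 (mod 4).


m₁ = 15, m₂ = 4, gcd = 1, so CRT applies. M = m₁·m₂ = 60
Let M₁ = M/m₁ = 4, M₂ = M/m₂ = 15
Find y₁ ≡ M₁⁻¹ (mod m₁): 4⁻¹ ≡ 4 (mod 15)
Find y₂ ≡ M₂⁻¹ (mod m₂): 15⁻¹ ≡ 3 (mod 4)
x = a₁·M₁·y₁ + a₂·M₂·y₂ = 1·4·4 + 1·15·3 = 61
Reduce mod 60: x ≡ 1
Check: 1 mod 15 = 1 ✓, 1 mod 4 = 1 ✓

x ≡ 1 (mod 60)


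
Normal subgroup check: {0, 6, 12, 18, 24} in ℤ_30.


H = {0, 6, 12, 18, 24} in ℤ_30
ℤ_30 is abelian; every subgroup of an abelian group is normal

Yes, normal subgroup


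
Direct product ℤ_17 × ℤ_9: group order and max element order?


|ℤ_17 × ℤ_9| = 17 × 9 = 153
Max element order = lcm(17,9) = 153
Cyclic? Yes (gcd=1)

|ℤ_17×ℤ_9| = 153, max element order = 153


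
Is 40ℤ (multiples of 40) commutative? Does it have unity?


40ℤ is a commutative ring under +,× but has no multiplicative identity (1 ∉ 40ℤ); it has no zero divisors, but without unity it is not an integral domain
Commutative: Yes
Integral domain: No
Has unity: No

40ℤ (multiples of 40): Commutative=Yes, Unity=No


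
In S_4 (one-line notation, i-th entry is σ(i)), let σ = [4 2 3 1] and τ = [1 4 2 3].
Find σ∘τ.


σ∘τ: apply τ first, then σ
1 →τ 1 →σ 4
2 →τ 4 →σ 1
3 →τ 2 →σ 2
4 →τ 3 →σ 3

σ∘τ = [4 1 2 3]


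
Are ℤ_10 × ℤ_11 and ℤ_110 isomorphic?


Comparing ℤ_10 × ℤ_11 and ℤ_110:
gcd(10,11) = 1, so ℤ_10 × ℤ_11 ≅ ℤ_110 (CRT)

Yes, ℤ_10 × ℤ_11 ≅ ℤ_110


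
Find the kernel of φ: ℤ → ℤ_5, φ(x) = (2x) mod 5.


Kernel = preimage of identity
ker(φ) = {x ∈ ℤ : 2x ≡ 0 (mod 5)}. gcd(2,5) = 1, so 2x ≡ 0 (mod 5) ⟺ x ≡ 0 (mod 5/1 = 5). Hence ker(φ) = 5ℤ

ker(φ) = 5ℤ


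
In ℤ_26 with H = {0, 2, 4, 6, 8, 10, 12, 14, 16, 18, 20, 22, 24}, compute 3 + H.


3 + H = {3 + h (mod 26) : h ∈ H}
3+0=3, 3+2=5, 3+4=7, 3+6=9, 3+8=11, 3+10=13, 3+12=15, 3+14=17, 3+16=19, 3+18=21, 3+20=23, 3+22=25, 3+24=1
3 + H = {1, 3, 5, 7, 9, 11, 13, 15, 17, 19, 21, 23, 25} = 1 + H

3 + H = {1, 3, 5, 7, 9, 11, 13, 15, 17, 19, 21, 23, 25}


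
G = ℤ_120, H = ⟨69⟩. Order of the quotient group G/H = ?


|⟨69⟩| = n / gcd(69, 120) = 120 / 3 = 40
H is normal (ℤ_120 is abelian).
|G/H| = |G| / |H| = 120 / 40 = 3

|G/H| = 3


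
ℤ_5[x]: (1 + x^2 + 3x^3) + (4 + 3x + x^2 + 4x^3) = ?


Add coefficients mod 5:
x^0: 1 + 4 = 0 (mod 5)
x^1: 0 + 3 = 3 (mod 5)
x^2: 1 + 1 = 2 (mod 5)
x^3: 3 + 4 = 2 (mod 5)
Result: 3x + 2x^2 + 2x^3

f + g = 3x + 2x^2 + 2x^3


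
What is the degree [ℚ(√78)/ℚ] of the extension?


√78 has minimal polynomial x² - 78 (irreducible over ℚ since 78 is squarefree)

[ℚ(√78)/ℚ] = 2


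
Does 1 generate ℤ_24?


g generates ℤ_n iff gcd(g, n) = 1
gcd(1, 24) = 1
Since gcd = 1, 1 is a generator.

Yes, 1 generates ℤ_24


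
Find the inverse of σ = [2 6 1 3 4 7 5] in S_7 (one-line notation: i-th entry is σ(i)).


To find σ⁻¹, swap domain and range:
σ(1) = 2 → σ⁻¹(2) = 1
σ(2) = 6 → σ⁻¹(6) = 2
σ(3) = 1 → σ⁻¹(1) = 3
σ(4) = 3 → σ⁻¹(3) = 4
σ(5) = 4 → σ⁻¹(4) = 5
σ(6) = 7 → σ⁻¹(7) = 6
σ(7) = 5 → σ⁻¹(5) = 7

σ⁻¹ = [3 1 4 5 7 2 6]


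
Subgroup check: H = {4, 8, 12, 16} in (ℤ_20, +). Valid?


Subgroup test for H = {4, 8, 12, 16} in (ℤ_20, +):
(1) 0 ∈ H? No
(2) Closure: for all a,b ∈ H, (a+b) mod 20 ∈ H? No  [counterexample: 4 + 16 = 0 ∉ H]
(3) Inverses: for all a ∈ H, -a mod 20 ∈ H? Yes

No, H is not a subgroup of ℤ_20


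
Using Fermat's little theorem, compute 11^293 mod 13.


Fermat's little theorem: if p is prime and gcd(a,p)=1, then a^(p-1) ≡ 1 (mod p)
p = 13 is prime, gcd(11,13) = 1
Reduce exponent: 293 mod 12 = 5
So 11^293 ≡ 11^5 (mod 13)
11^5 mod 13 = 7

11^293 ≡ 7 (mod 13)


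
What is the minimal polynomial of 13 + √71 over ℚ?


Let α = 13 + √71. Then α - 13 = √71, so (α - 13)² = 71, giving α² - 26α + 98 = 0. Degree 2 and α ∉ ℚ, so this is the minimal polynomial.

Minimal polynomial: x² - 26x + 98


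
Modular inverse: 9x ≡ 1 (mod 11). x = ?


Use the extended Euclidean algorithm to write 1 = 9·s + 11·t; then s mod 11 is the inverse.
Euclidean algorithm:
  9 = 0·11 + 9
  11 = 1·9 + 2
  9 = 4·2 + 1
  2 = 2·1 + 0
gcd(9,11) = 1
Back-substitution gives: 9·(5) + 11·(-4) = 1
So 9⁻¹ ≡ 5 ≡ 5 (mod 11)
Check: 9 × 5 = 45 ≡ 1 (mod 11) ✓

9⁻¹ ≡ 5 (mod 11)


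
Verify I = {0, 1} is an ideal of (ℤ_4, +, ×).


Check ideal conditions for I = {0, 1} in ℤ_4:
(1) I is an additive subgroup? No
(2) For r ∈ ℤ_4 and a ∈ I: r·a ∈ I? No  [counterexample: r=2, a=1, r·a mod 4 = 2 ∉ I]

No, I is not an ideal of ℤ_4


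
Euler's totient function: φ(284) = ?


Factor n: 284 = 2^2 × 71
φ(n) = n · ∏(1 - 1/p) over distinct primes p | n
φ(284) = 284 · (1 - 1/2) · (1 - 1/71) = 140

φ(284) = 140


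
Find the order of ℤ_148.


ℤ_n has n elements.

|ℤ_148| = 148


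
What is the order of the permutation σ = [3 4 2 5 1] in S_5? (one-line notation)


Cycle decomposition: (1 3 2 4 5)
Cycle lengths: 5
Order = lcm(5) = 5

ord(σ) = 5


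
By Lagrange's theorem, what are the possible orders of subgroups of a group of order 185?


Lagrange's theorem: |H| divides |G|
|G| = 185
Divisors of 185: 1, 5, 37, 185

Possible subgroup orders: {1, 5, 37, 185}


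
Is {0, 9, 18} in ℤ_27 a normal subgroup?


H = {0, 9, 18} in ℤ_27
ℤ_27 is abelian; every subgroup of an abelian group is normal

Yes, normal subgroup


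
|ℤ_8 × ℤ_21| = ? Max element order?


|ℤ_8 × ℤ_21| = 8 × 21 = 168
Max element order = lcm(8,21) = 168
Cyclic? Yes (gcd=1)

|ℤ_8×ℤ_21| = 168, max element order = 168


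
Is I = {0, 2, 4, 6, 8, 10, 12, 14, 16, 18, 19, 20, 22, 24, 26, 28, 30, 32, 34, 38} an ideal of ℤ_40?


Check ideal conditions for I = {0, 2, 4, 6, 8, 10, 12, 14, 16, 18, 19, 20, 22, 24, 26, 28, 30, 32, 34, 38} in ℤ_40:
(1) I is an additive subgroup? No
(2) For r ∈ ℤ_40 and a ∈ I: r·a ∈ I? No  [counterexample: r=2, a=18, r·a mod 40 = 36 ∉ I]

No, I is not an ideal of ℤ_40


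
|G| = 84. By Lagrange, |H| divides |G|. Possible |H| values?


Lagrange's theorem: |H| divides |G|
|G| = 84
Divisors of 84: 1, 2, 3, 4, 6, 7, 12, 14, 21, 28, 42, 84

Possible subgroup orders: {1, 2, 3, 4, 6, 7, 12, 14, 21, 28, 42, 84}


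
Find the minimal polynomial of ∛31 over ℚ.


∛31 satisfies x³ - 31 = 0, irreducible over ℚ (no rational root; 31 is not a perfect cube)

Minimal polynomial: x³ - 31


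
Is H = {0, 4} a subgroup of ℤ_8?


Subgroup test for H = {0, 4} in (ℤ_8, +):
(1) 0 ∈ H? Yes
(2) Closure: for all a,b ∈ H, (a+b) mod 8 ∈ H? Yes
(3) Inverses: for all a ∈ H, -a mod 8 ∈ H? Yes

Yes, H is a subgroup of ℤ_8


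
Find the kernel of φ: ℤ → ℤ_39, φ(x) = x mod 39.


Kernel = preimage of identity
ker(φ) = {x ∈ ℤ : x ≡ 0 (mod 39)} = 39ℤ = {0, ±39, ±78, ...}

ker(φ) = 39ℤ


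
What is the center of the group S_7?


Z(G) = {g ∈ G | gx = xg for all x ∈ G}
S_n is non-abelian for n ≥ 3; Z(S_7) is trivial

Z(S_7) = {e}


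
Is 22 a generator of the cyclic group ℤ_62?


g generates ℤ_n iff gcd(g, n) = 1
gcd(22, 62) = 2
Since gcd = 2 ≠ 1, ⟨22⟩ has order 31 < 62, so 22 is not a generator.

No, 22 does not generate ℤ_62


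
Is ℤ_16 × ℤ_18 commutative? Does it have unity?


Direct product ring; commutative with unity (1,1); but (1,0)·(0,1) = (0,0) gives zero divisors, so not an integral domain
Commutative: Yes
Integral domain: No
Has unity: Yes

ℤ_16 × ℤ_18: Commutative=Yes, Unity=Yes


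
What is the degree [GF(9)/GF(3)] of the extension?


GF(9) = GF(3^2), so the extension degree is 2

[GF(9)/GF(3)] = 2


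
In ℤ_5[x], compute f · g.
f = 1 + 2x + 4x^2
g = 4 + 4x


Expand and collect like terms; reduce coefficients mod 5:
x^0: 1·4 = 4 ≡ 4 (mod 5)
x^1: 1·4 + 2·4 = 12 ≡ 2 (mod 5)
x^2: 2·4 + 4·4 = 24 ≡ 4 (mod 5)
x^3: 4·4 = 16 ≡ 1 (mod 5)
Result: 4 + 2x + 4x^2 + x^3

f · g = 4 + 2x + 4x^2 + x^3


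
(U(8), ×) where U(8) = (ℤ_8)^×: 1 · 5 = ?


Operation: multiplication mod 8
1 · 5 = (a × b) mod 8 with a = 1, b = 5

1 · 5 = 5


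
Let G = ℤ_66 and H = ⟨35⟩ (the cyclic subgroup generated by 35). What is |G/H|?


|⟨35⟩| = n / gcd(35, 66) = 66 / 1 = 66
H is normal (ℤ_66 is abelian).
|G/H| = |G| / |H| = 66 / 66 = 1

|G/H| = 1


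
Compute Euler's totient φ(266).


Factor n: 266 = 2 × 7 × 19
φ(n) = n · ∏(1 - 1/p) over distinct primes p | n
φ(266) = 266 · (1 - 1/2) · (1 - 1/7) · (1 - 1/19) = 108

φ(266) = 108


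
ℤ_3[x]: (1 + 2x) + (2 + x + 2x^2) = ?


Add coefficients mod 3:
x^0: 1 + 2 = 0 (mod 3)
x^1: 2 + 1 = 0 (mod 3)
x^2: 0 + 2 = 2 (mod 3)
Result: 2x^2

f + g = 2x^2


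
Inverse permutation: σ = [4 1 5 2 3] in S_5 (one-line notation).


To find σ⁻¹, swap domain and range:
σ(1) = 4 → σ⁻¹(4) = 1
σ(2) = 1 → σ⁻¹(1) = 2
σ(3) = 5 → σ⁻¹(5) = 3
σ(4) = 2 → σ⁻¹(2) = 4
σ(5) = 3 → σ⁻¹(3) = 5

σ⁻¹ = [2 4 5 1 3]


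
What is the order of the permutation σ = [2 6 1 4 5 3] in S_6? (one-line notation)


Cycle decomposition: (1 2 6 3)
Cycle lengths: 4
Order = lcm(4) = 4

ord(σ) = 4


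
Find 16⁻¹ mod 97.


Use the extended Euclidean algorithm to write 1 = 16·s + 97·t; then s mod 97 is the inverse.
Euclidean algorithm:
  16 = 0·97 + 16
  97 = 6·16 + 1
  16 = 16·1 + 0
gcd(16,97) = 1
Back-substitution gives: 16·(-6) + 97·(1) = 1
So 16⁻¹ ≡ -6 ≡ 91 (mod 97)
Check: 16 × 91 = 1456 ≡ 1 (mod 97) ✓

16⁻¹ ≡ 91 (mod 97)


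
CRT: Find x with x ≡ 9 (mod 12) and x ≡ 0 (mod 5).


m₁ = 12, m₂ = 5, gcd = 1, so CRT applies. M = m₁·m₂ = 60
Let M₁ = M/m₁ = 5, M₂ = M/m₂ = 12
Find y₁ ≡ M₁⁻¹ (mod m₁): 5⁻¹ ≡ 5 (mod 12)
Find y₂ ≡ M₂⁻¹ (mod m₂): 12⁻¹ ≡ 3 (mod 5)
x = a₁·M₁·y₁ + a₂·M₂·y₂ = 9·5·5 + 0·12·3 = 225
Reduce mod 60: x ≡ 45
Check: 45 mod 12 = 9 ✓, 45 mod 5 = 0 ✓

x ≡ 45 (mod 60)


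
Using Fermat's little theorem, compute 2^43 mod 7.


Fermat's little theorem: if p is prime and gcd(a,p)=1, then a^(p-1) ≡ 1 (mod p)
p = 7 is prime, gcd(2,7) = 1
Reduce exponent: 43 mod 6 = 1
So 2^43 ≡ 2^1 (mod 7)
2^1 mod 7 = 2

2^43 ≡ 2 (mod 7)


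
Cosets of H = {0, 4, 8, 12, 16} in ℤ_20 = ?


H = {0, 4, 8, 12, 16}, |H| = 5
Number of cosets = |G|/|H| = 20/5 = 4
0 + H = {0, 4, 8, 12, 16}
1 + H = {1, 5, 9, 13, 17}
2 + H = {2, 6, 10, 14, 18}
3 + H = {3, 7, 11, 15, 19}

Cosets: 0+H={0,4,8,12,16}; 1+H={1,5,9,13,17}; 2+H={2,6,10,14,18}; 3+H={3,7,11,15,19}


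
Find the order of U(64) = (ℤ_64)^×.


U(n) is the group of units mod n; |U(n)| = φ(n)
|U(64)| = φ(64) = 32

|U(64) = (ℤ_64)^×| = 32


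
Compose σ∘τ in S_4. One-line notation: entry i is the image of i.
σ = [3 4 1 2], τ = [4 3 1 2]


σ∘τ: apply τ first, then σ
1 →τ 4 →σ 2
2 →τ 3 →σ 1
3 →τ 1 →σ 3
4 →τ 2 →σ 4

σ∘τ = [2 1 3 4]


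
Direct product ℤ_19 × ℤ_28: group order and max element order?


|ℤ_19 × ℤ_28| = 19 × 28 = 532
Max element order = lcm(19,28) = 532
Cyclic? Yes (gcd=1)

|ℤ_19×ℤ_28| = 532, max element order = 532


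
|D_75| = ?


|D_n| = 2n (n rotations and n reflections)
|D_75| = 2×75 = 150

|D_75| = 150


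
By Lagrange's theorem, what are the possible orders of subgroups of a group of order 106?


Lagrange's theorem: |H| divides |G|
|G| = 106
Divisors of 106: 1, 2, 53, 106

Possible subgroup orders: {1, 2, 53, 106}


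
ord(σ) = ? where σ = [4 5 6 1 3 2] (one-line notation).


Cycle decomposition: (1 4) (2 5 3 6)
Cycle lengths: 2, 4
Order = lcm(2, 4) = 4

ord(σ) = 4


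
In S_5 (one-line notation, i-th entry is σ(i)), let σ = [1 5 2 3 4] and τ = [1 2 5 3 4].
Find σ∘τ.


σ∘τ: apply τ first, then σ
1 →τ 1 →σ 1
2 →τ 2 →σ 5
3 →τ 5 →σ 4
4 →τ 3 →σ 2
5 →τ 4 →σ 3

σ∘τ = [1 5 4 2 3]


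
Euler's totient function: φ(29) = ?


φ(n) = count of k ∈ {1,...,n} with gcd(k,n)=1
Coprimes to 29: {1, 2, 3, 4, 5, 6, 7, 8, 9, 10, 11, 12, 13, 14, 15, 16, 17, 18, 19, 20, 21, 22, 23, 24, 25, 26, 27, 28}
Count: 28

φ(29) = 28


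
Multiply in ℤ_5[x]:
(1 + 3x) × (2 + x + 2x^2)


Expand and collect like terms; reduce coefficients mod 5:
x^0: 1·2 = 2 ≡ 2 (mod 5)
x^1: 1·1 + 3·2 = 7 ≡ 2 (mod 5)
x^2: 1·2 + 3·1 = 5 ≡ 0 (mod 5)
x^3: 3·2 = 6 ≡ 1 (mod 5)
Result: 2 + 2x + x^3

f · g = 2 + 2x + x^3


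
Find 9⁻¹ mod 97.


Use the extended Euclidean algorithm to write 1 = 9·s + 97·t; then s mod 97 is the inverse.
Euclidean algorithm:
  9 = 0·97 + 9
  97 = 10·9 + 7
  9 = 1·7 + 2
  7 = 3·2 + 1
  2 = 2·1 + 0
gcd(9,97) = 1
Back-substitution gives: 9·(-43) + 97·(4) = 1
So 9⁻¹ ≡ -43 ≡ 54 (mod 97)
Check: 9 × 54 = 486 ≡ 1 (mod 97) ✓

9⁻¹ ≡ 54 (mod 97)


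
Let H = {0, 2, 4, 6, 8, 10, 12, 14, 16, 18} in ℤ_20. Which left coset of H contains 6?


6 + H = {6 + h (mod 20) : h ∈ H}
6+0=6, 6+2=8, 6+4=10, 6+6=12, 6+8=14, 6+10=16, 6+12=18, 6+14=0, 6+16=2, 6+18=4
6 + H = {0, 2, 4, 6, 8, 10, 12, 14, 16, 18} = 0 + H

6 + H = {0, 2, 4, 6, 8, 10, 12, 14, 16, 18}


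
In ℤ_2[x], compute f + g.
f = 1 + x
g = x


Add coefficients mod 2:
x^0: 1 + 0 = 1 (mod 2)
x^1: 1 + 1 = 0 (mod 2)
Result: 1

f + g = 1


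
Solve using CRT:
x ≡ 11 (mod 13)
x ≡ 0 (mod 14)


m₁ = 13, m₂ = 14, gcd = 1, so CRT applies. M = m₁·m₂ = 182
Let M₁ = M/m₁ = 14, M₂ = M/m₂ = 13
Find y₁ ≡ M₁⁻¹ (mod m₁): 14⁻¹ ≡ 1 (mod 13)
Find y₂ ≡ M₂⁻¹ (mod m₂): 13⁻¹ ≡ 13 (mod 14)
x = a₁·M₁·y₁ + a₂·M₂·y₂ = 11·14·1 + 0·13·13 = 154
Reduce mod 182: x ≡ 154
Check: 154 mod 13 = 11 ✓, 154 mod 14 = 0 ✓

x ≡ 154 (mod 182)


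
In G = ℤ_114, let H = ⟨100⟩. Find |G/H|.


|⟨100⟩| = n / gcd(100, 114) = 114 / 2 = 57
H is normal (ℤ_114 is abelian).
|G/H| = |G| / |H| = 114 / 57 = 2

|G/H| = 2


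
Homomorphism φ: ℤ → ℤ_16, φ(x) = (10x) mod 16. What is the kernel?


Kernel = preimage of identity
ker(φ) = {x ∈ ℤ : 10x ≡ 0 (mod 16)}. gcd(10,16) = 2, so 10x ≡ 0 (mod 16) ⟺ x ≡ 0 (mod 16/2 = 8). Hence ker(φ) = 8ℤ

ker(φ) = 8ℤ
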